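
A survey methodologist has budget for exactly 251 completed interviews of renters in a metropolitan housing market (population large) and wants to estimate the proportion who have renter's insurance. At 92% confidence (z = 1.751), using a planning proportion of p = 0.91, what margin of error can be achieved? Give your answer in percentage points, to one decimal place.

3.2

SE(p̂) = √[p(1−p)/n] = √[0.0819/251] = 0.01806.
E = z × SE = 1.751 × 0.01806 = 0.03163, or 3.2 percentage points.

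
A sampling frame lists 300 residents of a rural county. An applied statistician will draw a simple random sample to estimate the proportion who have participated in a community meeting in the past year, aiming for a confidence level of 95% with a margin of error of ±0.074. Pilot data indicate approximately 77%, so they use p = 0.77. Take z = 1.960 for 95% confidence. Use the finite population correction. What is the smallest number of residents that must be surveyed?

89

Unadjusted: n₀ = 1.960² × 0.77 × 0.23 / 0.074² ≈ 124.24, so n₀ = 125.
Finite population correction with N = 300: n = n₀ / (1 + (n₀−1)/N) = 125 / (1 + 124/300) = 125 / 1.4133 ≈ 88.44.
Rounding up, n = 89.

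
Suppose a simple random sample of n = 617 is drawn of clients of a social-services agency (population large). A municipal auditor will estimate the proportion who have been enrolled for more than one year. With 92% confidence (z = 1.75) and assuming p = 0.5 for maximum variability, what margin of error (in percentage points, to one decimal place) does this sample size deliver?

SE(p̂) = √[p(1−p)/n] = √[0.2500/617] = 0.02013.
E = z × SE = 1.75 × 0.02013 = 0.03523, or 3.5 percentage points.

3.5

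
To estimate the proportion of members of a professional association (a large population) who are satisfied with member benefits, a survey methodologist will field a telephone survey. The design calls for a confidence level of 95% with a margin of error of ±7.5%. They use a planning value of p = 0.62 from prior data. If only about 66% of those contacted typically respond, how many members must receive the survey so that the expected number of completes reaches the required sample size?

For 95% confidence, z = 1.96.
Completed interviews needed: n₀ = 1.96² × 0.2356 / 0.075² ≈ 160.90 → 161.
At a 66% response rate, contacts needed = 161 / 0.66 ≈ 243.94 → 244.

244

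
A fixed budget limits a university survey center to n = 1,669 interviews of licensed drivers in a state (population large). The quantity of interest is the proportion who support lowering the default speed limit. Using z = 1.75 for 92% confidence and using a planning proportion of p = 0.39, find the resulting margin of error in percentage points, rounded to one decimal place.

2.1

SE(p̂) = √[p(1−p)/n] = √[0.2379/1669] = 0.01194.
E = z × SE = 1.75 × 0.01194 = 0.02089, or 2.1 percentage points.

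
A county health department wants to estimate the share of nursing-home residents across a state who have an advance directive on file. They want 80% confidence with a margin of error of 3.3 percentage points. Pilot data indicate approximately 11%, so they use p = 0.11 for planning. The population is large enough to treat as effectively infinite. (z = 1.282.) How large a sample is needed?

148

With p = 0.11, p(1−p) = 0.0979.
n = z²·p(1−p)/E² = 1.282² × 0.0979 / 0.033² = 1.6435 × 0.0979 / 0.001089 ≈ 147.75.
Rounding up gives n = 148.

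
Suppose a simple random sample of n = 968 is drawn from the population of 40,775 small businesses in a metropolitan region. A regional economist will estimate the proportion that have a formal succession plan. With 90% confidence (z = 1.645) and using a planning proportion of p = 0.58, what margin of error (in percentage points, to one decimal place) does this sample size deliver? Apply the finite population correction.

Finite-population factor: (N−n)/(N−1) = (40775−968)/(40775−1) = 0.9763.
SE(p̂) = √[p(1−p)/n · (N−n)/(N−1)] = √[0.2436/968 × 0.9763] = 0.01567.
E = z × SE = 1.645 × 0.01567 = 0.02578 ≈ 2.6 percentage points.

2.6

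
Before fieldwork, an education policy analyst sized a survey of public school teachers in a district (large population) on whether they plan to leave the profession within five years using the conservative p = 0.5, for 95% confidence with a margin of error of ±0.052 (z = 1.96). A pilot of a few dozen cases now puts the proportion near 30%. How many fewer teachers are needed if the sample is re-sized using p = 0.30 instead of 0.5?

57

Conservative (p = 0.5): n = 1.96² × 0.25 / 0.052² ≈ 355.18 → 356.
Using p = 0.30: p(1−p) = 0.2100, so n = 1.96² × 0.2100 / 0.052² ≈ 298.35 → 299.
Reduction: 356 − 299 = 57.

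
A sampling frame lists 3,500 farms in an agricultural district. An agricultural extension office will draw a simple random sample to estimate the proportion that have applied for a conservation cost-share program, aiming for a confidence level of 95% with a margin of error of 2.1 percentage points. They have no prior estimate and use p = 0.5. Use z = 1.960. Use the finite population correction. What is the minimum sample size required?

Unadjusted: n₀ = 1.960² × 0.50 × 0.50 / 0.021² ≈ 2177.78, so n₀ = 2178.
Finite population correction with N = 3,500: n = n₀ / (1 + (n₀−1)/N) = 2178 / (1 + 2177/3500) = 2178 / 1.6220 ≈ 1342.79.
Rounding up, n = 1343.

1343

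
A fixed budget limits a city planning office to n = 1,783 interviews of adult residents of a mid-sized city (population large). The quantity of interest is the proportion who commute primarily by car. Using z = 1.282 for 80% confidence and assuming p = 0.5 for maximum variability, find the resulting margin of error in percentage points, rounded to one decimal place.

1.5

SE(p̂) = √[p(1−p)/n] = √[0.2500/1783] = 0.01184.
E = z × SE = 1.282 × 0.01184 = 0.01518, or 1.5 percentage points.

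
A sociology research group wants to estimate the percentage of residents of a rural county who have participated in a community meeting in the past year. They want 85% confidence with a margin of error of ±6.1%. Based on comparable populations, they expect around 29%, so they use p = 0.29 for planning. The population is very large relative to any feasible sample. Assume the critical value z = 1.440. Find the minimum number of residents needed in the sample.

With p = 0.29, p(1−p) = 0.2059.
n = z²·p(1−p)/E² = 1.440² × 0.2059 / 0.061² = 2.0736 × 0.2059 / 0.003721 ≈ 114.74.
Rounding up gives n = 115.

115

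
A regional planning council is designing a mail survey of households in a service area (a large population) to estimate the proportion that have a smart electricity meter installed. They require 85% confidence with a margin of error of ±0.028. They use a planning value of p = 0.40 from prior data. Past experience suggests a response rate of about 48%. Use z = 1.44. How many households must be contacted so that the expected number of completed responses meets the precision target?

Completed interviews needed: n₀ = 1.44² × 0.2400 / 0.028² ≈ 634.78 → 635.
At a 48% response rate, contacts needed = 635 / 0.48 ≈ 1322.92 → 1323.

1323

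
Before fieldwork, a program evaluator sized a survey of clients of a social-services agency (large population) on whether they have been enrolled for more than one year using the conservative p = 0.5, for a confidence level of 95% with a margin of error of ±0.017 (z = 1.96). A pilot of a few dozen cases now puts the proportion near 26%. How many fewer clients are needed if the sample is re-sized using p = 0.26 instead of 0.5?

Conservative (p = 0.5): n = 1.96² × 0.25 / 0.017² ≈ 3323.18 → 3324.
Using p = 0.26: p(1−p) = 0.1924, so n = 1.96² × 0.1924 / 0.017² ≈ 2557.52 → 2558.
Reduction: 3324 − 2558 = 766.

766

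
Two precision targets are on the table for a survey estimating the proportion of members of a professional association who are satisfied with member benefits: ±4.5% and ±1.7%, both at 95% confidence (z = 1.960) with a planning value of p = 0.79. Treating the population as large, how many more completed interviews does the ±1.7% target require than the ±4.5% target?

1891

At ±4.5%: n = 1.960² × 0.1659 / 0.045² ≈ 314.73 → 315.
At ±1.7%: n = 1.960² × 0.1659 / 0.017² ≈ 2205.26 → 2206.
Additional respondents: 2206 − 315 = 1891.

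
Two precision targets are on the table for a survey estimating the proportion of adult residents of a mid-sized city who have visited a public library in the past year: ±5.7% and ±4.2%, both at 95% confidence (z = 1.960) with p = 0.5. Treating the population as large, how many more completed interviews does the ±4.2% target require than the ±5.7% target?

At ±5.7%: n = 1.960² × 0.2500 / 0.057² ≈ 295.60 → 296.
At ±4.2%: n = 1.960² × 0.2500 / 0.042² ≈ 544.44 → 545.
Additional respondents: 545 − 296 = 249.

249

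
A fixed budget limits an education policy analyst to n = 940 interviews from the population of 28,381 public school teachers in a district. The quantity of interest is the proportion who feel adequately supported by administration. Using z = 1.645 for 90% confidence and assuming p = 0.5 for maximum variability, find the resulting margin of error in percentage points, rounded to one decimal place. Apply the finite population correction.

2.6

Finite-population factor: (N−n)/(N−1) = (28381−940)/(28381−1) = 0.9669.
SE(p̂) = √[p(1−p)/n · (N−n)/(N−1)] = √[0.2500/940 × 0.9669] = 0.01604.
E = z × SE = 1.645 × 0.01604 = 0.02638 ≈ 2.6 percentage points.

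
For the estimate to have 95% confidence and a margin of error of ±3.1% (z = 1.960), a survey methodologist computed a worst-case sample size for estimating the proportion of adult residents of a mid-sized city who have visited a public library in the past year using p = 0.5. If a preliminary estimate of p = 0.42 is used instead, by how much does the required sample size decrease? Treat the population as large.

Conservative (p = 0.5): n = 1.960² × 0.25 / 0.031² ≈ 999.38 → 1000.
Using p = 0.42: p(1−p) = 0.2436, so n = 1.960² × 0.2436 / 0.031² ≈ 973.79 → 974.
Reduction: 1000 − 974 = 26.

26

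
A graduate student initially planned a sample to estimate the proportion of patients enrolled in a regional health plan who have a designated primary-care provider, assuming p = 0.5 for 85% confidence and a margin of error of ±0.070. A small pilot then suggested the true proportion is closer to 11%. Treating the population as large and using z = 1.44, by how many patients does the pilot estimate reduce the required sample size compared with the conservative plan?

Conservative (p = 0.5): n = 1.44² × 0.25 / 0.070² ≈ 105.80 → 106.
Using p = 0.11: p(1−p) = 0.0979, so n = 1.44² × 0.0979 / 0.070² ≈ 41.43 → 42.
Reduction: 106 − 42 = 64.

64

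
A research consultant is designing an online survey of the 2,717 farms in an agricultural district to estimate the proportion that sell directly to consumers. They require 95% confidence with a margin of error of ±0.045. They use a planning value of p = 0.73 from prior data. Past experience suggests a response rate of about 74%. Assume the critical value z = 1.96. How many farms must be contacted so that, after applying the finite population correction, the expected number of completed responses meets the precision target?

445

Completed interviews needed (unadjusted): n₀ = 1.96² × 0.1971 / 0.045² ≈ 373.92 → 374.
FPC for N = 2,717: n = 374 / (1 + 373/2717) = 374 / 1.1373 ≈ 328.85 → 329.
At a 74% response rate, contacts needed = 329 / 0.74 ≈ 444.59 → 445.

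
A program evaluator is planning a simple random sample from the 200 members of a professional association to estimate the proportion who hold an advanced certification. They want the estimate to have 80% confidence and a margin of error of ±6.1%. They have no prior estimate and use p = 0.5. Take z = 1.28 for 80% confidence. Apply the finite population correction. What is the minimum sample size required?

Unadjusted: n₀ = 1.28² × 0.50 × 0.50 / 0.061² ≈ 110.08, so n₀ = 111.
Finite population correction with N = 200: n = n₀ / (1 + (n₀−1)/N) = 111 / (1 + 110/200) = 111 / 1.5500 ≈ 71.61.
Rounding up, n = 72.

72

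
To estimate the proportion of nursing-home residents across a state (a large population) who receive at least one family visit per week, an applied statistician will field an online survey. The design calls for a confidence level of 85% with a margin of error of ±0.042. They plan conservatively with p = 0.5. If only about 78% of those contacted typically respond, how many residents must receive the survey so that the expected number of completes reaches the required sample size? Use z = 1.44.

377

Completed interviews needed: n₀ = 1.44² × 0.2500 / 0.042² ≈ 293.88 → 294.
At a 78% response rate, contacts needed = 294 / 0.78 ≈ 376.92 → 377.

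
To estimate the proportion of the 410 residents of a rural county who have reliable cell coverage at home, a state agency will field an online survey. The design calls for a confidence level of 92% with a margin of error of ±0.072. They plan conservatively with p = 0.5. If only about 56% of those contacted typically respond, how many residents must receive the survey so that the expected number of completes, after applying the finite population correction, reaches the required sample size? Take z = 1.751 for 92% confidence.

195

Completed interviews needed (unadjusted): n₀ = 1.751² × 0.2500 / 0.072² ≈ 147.86 → 148.
FPC for N = 410: n = 148 / (1 + 147/410) = 148 / 1.3585 ≈ 108.94 → 109.
At a 56% response rate, contacts needed = 109 / 0.56 ≈ 194.64 → 195.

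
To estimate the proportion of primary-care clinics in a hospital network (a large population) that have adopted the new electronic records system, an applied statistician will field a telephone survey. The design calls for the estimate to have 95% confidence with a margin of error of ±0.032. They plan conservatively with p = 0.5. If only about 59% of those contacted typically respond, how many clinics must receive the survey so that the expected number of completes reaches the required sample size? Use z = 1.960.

1590

Completed interviews needed: n₀ = 1.960² × 0.2500 / 0.032² ≈ 937.89 → 938.
At a 59% response rate, contacts needed = 938 / 0.59 ≈ 1589.83 → 1590.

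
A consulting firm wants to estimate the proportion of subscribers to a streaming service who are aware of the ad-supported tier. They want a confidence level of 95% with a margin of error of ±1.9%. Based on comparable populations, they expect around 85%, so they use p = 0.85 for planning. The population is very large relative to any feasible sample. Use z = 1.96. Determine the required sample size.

1357

With p = 0.85, p(1−p) = 0.1275.
n = z²·p(1−p)/E² = 1.96² × 0.1275 / 0.019² = 3.8416 × 0.1275 / 0.000361 ≈ 1356.80.
Rounding up gives n = 1357.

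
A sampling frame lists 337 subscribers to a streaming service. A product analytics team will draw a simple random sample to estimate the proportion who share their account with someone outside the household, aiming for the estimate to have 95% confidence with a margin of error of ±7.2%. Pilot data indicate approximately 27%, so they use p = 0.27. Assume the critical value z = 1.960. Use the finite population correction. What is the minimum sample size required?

103

Unadjusted: n₀ = 1.960² × 0.27 × 0.73 / 0.072² ≈ 146.06, so n₀ = 147.
Finite population correction with N = 337: n = n₀ / (1 + (n₀−1)/N) = 147 / (1 + 146/337) = 147 / 1.4332 ≈ 102.57.
Rounding up, n = 103.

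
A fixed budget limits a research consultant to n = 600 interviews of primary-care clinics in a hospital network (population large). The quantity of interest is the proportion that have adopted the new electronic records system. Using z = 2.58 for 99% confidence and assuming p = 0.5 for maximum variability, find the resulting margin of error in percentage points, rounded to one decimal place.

5.3

SE(p̂) = √[p(1−p)/n] = √[0.2500/600] = 0.02041.
E = z × SE = 2.58 × 0.02041 = 0.05266, or 5.3 percentage points.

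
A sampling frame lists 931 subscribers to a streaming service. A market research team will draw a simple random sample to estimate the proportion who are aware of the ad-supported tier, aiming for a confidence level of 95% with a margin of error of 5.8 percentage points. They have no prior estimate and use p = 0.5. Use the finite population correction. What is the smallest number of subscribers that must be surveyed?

For 95% confidence, z = 1.960.
Unadjusted: n₀ = 1.960² × 0.50 × 0.50 / 0.058² ≈ 285.49, so n₀ = 286.
Finite population correction with N = 931: n = n₀ / (1 + (n₀−1)/N) = 286 / (1 + 285/931) = 286 / 1.3061 ≈ 218.97.
Rounding up, n = 219.

219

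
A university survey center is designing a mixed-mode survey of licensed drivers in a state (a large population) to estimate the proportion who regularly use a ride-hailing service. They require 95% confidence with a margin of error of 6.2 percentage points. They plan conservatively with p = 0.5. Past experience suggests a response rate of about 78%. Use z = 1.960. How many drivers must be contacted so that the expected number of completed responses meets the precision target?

321

Completed interviews needed: n₀ = 1.960² × 0.2500 / 0.062² ≈ 249.84 → 250.
At a 78% response rate, contacts needed = 250 / 0.78 ≈ 320.51 → 321.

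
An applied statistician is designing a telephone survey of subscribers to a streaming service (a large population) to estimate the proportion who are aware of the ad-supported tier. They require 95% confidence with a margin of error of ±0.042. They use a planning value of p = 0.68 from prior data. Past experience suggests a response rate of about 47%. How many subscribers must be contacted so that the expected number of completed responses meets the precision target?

1009

For 95% confidence, z = 1.96.
Completed interviews needed: n₀ = 1.96² × 0.2176 / 0.042² ≈ 473.88 → 474.
At a 47% response rate, contacts needed = 474 / 0.47 ≈ 1008.51 → 1009.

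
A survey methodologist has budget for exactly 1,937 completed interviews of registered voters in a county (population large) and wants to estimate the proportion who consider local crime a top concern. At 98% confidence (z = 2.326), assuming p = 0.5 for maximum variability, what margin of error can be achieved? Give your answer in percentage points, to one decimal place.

SE(p̂) = √[p(1−p)/n] = √[0.2500/1937] = 0.01136.
E = z × SE = 2.326 × 0.01136 = 0.02642, or 2.6 percentage points.

2.6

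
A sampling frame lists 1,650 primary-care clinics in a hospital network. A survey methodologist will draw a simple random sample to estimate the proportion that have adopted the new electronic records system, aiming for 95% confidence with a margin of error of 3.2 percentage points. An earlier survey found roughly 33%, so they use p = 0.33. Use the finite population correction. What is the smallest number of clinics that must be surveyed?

For 95% confidence, z = 1.960.
Unadjusted: n₀ = 1.960² × 0.33 × 0.67 / 0.032² ≈ 829.47, so n₀ = 830.
Finite population correction with N = 1,650: n = n₀ / (1 + (n₀−1)/N) = 830 / (1 + 829/1650) = 830 / 1.5024 ≈ 552.44.
Rounding up, n = 553.

553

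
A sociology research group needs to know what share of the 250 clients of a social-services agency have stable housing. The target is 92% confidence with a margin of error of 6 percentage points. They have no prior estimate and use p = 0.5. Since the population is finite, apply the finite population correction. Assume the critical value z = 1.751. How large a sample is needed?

116

Unadjusted: n₀ = 1.751² × 0.50 × 0.50 / 0.060² ≈ 212.92, so n₀ = 213.
Finite population correction with N = 250: n = n₀ / (1 + (n₀−1)/N) = 213 / (1 + 212/250) = 213 / 1.8480 ≈ 115.26.
Rounding up, n = 116.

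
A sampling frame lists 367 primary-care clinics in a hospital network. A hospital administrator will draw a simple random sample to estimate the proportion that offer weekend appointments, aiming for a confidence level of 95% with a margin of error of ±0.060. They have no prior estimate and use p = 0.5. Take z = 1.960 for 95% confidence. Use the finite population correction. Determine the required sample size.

Unadjusted: n₀ = 1.960² × 0.50 × 0.50 / 0.060² ≈ 266.78, so n₀ = 267.
Finite population correction with N = 367: n = n₀ / (1 + (n₀−1)/N) = 267 / (1 + 266/367) = 267 / 1.7248 ≈ 154.80.
Rounding up, n = 155.

155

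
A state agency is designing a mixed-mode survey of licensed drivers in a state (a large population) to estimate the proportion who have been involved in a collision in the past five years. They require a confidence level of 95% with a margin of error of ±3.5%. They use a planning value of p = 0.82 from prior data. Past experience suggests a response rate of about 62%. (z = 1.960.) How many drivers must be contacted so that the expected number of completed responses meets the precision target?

747

Completed interviews needed: n₀ = 1.960² × 0.1476 / 0.035² ≈ 462.87 → 463.
At a 62% response rate, contacts needed = 463 / 0.62 ≈ 746.77 → 747.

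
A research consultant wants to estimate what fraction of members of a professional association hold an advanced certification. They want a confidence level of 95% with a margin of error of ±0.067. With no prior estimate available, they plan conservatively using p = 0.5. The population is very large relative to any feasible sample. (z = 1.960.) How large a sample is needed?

With p = 0.5, p(1−p) = 0.25.
n = z²·p(1−p)/E² = 1.960² × 0.2500 / 0.067² = 3.8416 × 0.2500 / 0.004489 ≈ 213.95.
Rounding up gives n = 214.

214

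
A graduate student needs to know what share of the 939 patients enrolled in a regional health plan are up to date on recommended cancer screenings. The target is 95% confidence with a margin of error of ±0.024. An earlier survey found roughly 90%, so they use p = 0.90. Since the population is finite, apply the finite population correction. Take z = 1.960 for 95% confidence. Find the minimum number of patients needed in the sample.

367

Unadjusted: n₀ = 1.960² × 0.90 × 0.10 / 0.024² ≈ 600.25, so n₀ = 601.
Finite population correction with N = 939: n = n₀ / (1 + (n₀−1)/N) = 601 / (1 + 600/939) = 601 / 1.6390 ≈ 366.69.
Rounding up, n = 367.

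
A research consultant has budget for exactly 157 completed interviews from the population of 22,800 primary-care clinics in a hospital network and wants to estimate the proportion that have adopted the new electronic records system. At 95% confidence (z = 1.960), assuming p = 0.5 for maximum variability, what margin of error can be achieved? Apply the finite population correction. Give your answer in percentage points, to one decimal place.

7.8

Finite-population factor: (N−n)/(N−1) = (22800−157)/(22800−1) = 0.9932.
SE(p̂) = √[p(1−p)/n · (N−n)/(N−1)] = √[0.2500/157 × 0.9932] = 0.03977.
E = z × SE = 1.960 × 0.03977 = 0.07794 ≈ 7.8 percentage points.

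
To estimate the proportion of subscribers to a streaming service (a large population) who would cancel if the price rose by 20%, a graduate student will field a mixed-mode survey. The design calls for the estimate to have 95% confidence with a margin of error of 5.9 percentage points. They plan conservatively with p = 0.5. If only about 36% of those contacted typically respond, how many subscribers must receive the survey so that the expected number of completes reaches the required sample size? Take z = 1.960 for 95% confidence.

767

Completed interviews needed: n₀ = 1.960² × 0.2500 / 0.059² ≈ 275.90 → 276.
At a 36% response rate, contacts needed = 276 / 0.36 ≈ 766.67 → 767.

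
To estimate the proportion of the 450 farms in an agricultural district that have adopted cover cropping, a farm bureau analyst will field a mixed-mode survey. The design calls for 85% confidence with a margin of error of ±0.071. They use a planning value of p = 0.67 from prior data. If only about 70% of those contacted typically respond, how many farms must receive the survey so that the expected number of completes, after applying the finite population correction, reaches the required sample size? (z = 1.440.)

Completed interviews needed (unadjusted): n₀ = 1.440² × 0.2211 / 0.071² ≈ 90.95 → 91.
FPC for N = 450: n = 91 / (1 + 90/450) = 91 / 1.2000 ≈ 75.83 → 76.
At a 70% response rate, contacts needed = 76 / 0.70 ≈ 108.57 → 109.

109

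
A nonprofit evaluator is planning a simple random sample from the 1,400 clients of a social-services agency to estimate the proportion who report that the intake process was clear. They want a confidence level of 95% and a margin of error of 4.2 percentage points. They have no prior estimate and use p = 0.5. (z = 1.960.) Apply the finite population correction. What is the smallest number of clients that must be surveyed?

Unadjusted: n₀ = 1.960² × 0.50 × 0.50 / 0.042² ≈ 544.44, so n₀ = 545.
Finite population correction with N = 1,400: n = n₀ / (1 + (n₀−1)/N) = 545 / (1 + 544/1400) = 545 / 1.3886 ≈ 392.49.
Rounding up, n = 393.

393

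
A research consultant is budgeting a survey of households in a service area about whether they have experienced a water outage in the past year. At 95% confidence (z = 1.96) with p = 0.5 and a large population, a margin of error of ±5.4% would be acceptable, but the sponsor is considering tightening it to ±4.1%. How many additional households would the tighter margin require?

242

At ±5.4%: n = 1.96² × 0.2500 / 0.054² ≈ 329.36 → 330.
At ±4.1%: n = 1.96² × 0.2500 / 0.041² ≈ 571.33 → 572.
Additional respondents: 572 − 330 = 242.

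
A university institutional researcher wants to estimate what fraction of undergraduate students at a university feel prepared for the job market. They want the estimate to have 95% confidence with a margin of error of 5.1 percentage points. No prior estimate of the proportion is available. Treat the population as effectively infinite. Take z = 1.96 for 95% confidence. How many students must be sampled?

With no prior estimate, use p = 0.5, giving p(1−p) = 0.25.
n = z²·p(1−p)/E² = 1.96² × 0.2500 / 0.051² = 3.8416 × 0.2500 / 0.002601 ≈ 369.24.
Rounding up gives n = 370.

370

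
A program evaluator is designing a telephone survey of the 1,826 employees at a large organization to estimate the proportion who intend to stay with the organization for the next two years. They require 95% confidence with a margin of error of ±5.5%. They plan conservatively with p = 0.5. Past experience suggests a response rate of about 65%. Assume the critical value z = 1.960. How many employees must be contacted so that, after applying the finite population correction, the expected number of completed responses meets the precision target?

Completed interviews needed (unadjusted): n₀ = 1.960² × 0.2500 / 0.055² ≈ 317.49 → 318.
FPC for N = 1,826: n = 318 / (1 + 317/1826) = 318 / 1.1736 ≈ 270.96 → 271.
At a 65% response rate, contacts needed = 271 / 0.65 ≈ 416.92 → 417.

417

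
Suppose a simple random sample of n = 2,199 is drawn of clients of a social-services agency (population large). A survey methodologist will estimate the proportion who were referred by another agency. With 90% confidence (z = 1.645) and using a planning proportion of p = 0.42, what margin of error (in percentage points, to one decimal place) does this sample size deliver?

SE(p̂) = √[p(1−p)/n] = √[0.2436/2199] = 0.01053.
E = z × SE = 1.645 × 0.01053 = 0.01731, or 1.7 percentage points.

1.7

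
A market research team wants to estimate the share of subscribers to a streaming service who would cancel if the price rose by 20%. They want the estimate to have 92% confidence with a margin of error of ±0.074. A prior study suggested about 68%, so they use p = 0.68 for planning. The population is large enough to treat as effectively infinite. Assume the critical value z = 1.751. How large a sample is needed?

122

With p = 0.68, p(1−p) = 0.2176.
n = z²·p(1−p)/E² = 1.751² × 0.2176 / 0.074² = 3.0660 × 0.2176 / 0.005476 ≈ 121.83.
Rounding up gives n = 122.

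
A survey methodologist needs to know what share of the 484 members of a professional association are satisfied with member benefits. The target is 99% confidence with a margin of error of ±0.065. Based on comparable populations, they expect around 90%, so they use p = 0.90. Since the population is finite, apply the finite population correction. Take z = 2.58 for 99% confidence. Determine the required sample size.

Unadjusted: n₀ = 2.58² × 0.90 × 0.10 / 0.065² ≈ 141.79, so n₀ = 142.
Finite population correction with N = 484: n = n₀ / (1 + (n₀−1)/N) = 142 / (1 + 141/484) = 142 / 1.2913 ≈ 109.96.
Rounding up, n = 110.

110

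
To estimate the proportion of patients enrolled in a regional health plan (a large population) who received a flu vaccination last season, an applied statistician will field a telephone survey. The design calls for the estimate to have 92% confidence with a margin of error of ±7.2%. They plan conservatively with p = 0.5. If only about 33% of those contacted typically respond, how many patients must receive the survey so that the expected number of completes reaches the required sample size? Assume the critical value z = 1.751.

Completed interviews needed: n₀ = 1.751² × 0.2500 / 0.072² ≈ 147.86 → 148.
At a 33% response rate, contacts needed = 148 / 0.33 ≈ 448.48 → 449.

449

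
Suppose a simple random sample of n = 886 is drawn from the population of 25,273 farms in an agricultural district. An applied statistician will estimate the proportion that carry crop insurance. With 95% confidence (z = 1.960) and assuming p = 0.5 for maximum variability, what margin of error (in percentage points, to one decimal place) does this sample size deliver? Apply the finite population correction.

3.2

Finite-population factor: (N−n)/(N−1) = (25273−886)/(25273−1) = 0.9650.
SE(p̂) = √[p(1−p)/n · (N−n)/(N−1)] = √[0.2500/886 × 0.9650] = 0.01650.
E = z × SE = 1.960 × 0.01650 = 0.03234 ≈ 3.2 percentage points.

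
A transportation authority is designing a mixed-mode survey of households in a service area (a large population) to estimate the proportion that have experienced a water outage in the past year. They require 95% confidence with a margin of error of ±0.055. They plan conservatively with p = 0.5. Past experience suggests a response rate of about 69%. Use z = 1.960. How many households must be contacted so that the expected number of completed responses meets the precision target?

Completed interviews needed: n₀ = 1.960² × 0.2500 / 0.055² ≈ 317.49 → 318.
At a 69% response rate, contacts needed = 318 / 0.69 ≈ 460.87 → 461.

461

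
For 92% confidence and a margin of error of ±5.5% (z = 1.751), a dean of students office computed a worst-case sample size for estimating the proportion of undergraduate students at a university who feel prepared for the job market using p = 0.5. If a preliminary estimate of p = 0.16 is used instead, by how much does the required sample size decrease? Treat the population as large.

117

Conservative (p = 0.5): n = 1.751² × 0.25 / 0.055² ≈ 253.39 → 254.
Using p = 0.16: p(1−p) = 0.1344, so n = 1.751² × 0.1344 / 0.055² ≈ 136.22 → 137.
Reduction: 254 − 137 = 117.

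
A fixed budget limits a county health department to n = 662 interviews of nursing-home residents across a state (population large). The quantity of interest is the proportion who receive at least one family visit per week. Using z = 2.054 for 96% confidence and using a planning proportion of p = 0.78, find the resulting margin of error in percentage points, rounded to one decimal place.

3.3

SE(p̂) = √[p(1−p)/n] = √[0.1716/662] = 0.01610.
E = z × SE = 2.054 × 0.01610 = 0.03307, or 3.3 percentage points.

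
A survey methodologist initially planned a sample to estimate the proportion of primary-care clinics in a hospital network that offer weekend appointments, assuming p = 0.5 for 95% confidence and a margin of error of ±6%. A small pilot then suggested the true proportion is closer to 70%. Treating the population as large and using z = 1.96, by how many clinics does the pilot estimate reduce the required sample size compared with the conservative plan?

42

Conservative (p = 0.5): n = 1.96² × 0.25 / 0.060² ≈ 266.78 → 267.
Using p = 0.70: p(1−p) = 0.2100, so n = 1.96² × 0.2100 / 0.060² ≈ 224.09 → 225.
Reduction: 267 − 225 = 42.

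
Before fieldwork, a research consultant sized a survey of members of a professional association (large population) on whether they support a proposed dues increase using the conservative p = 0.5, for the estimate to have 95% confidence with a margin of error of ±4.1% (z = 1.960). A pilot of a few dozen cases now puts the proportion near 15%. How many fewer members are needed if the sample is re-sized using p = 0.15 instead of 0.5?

280

Conservative (p = 0.5): n = 1.960² × 0.25 / 0.041² ≈ 571.33 → 572.
Using p = 0.15: p(1−p) = 0.1275, so n = 1.960² × 0.1275 / 0.041² ≈ 291.38 → 292.
Reduction: 572 − 292 = 280.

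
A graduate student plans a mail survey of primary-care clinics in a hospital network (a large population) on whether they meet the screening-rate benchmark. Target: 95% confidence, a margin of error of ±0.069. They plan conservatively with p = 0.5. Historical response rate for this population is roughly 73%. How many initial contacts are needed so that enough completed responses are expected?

277

For 95% confidence, z = 1.960.
Completed interviews needed: n₀ = 1.960² × 0.2500 / 0.069² ≈ 201.72 → 202.
At a 73% response rate, contacts needed = 202 / 0.73 ≈ 276.71 → 277.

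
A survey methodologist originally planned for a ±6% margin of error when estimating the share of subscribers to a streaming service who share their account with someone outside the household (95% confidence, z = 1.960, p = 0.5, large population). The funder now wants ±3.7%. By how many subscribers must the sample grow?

At ±6%: n = 1.960² × 0.2500 / 0.060² ≈ 266.78 → 267.
At ±3.7%: n = 1.960² × 0.2500 / 0.037² ≈ 701.53 → 702.
Additional respondents: 702 − 267 = 435.

435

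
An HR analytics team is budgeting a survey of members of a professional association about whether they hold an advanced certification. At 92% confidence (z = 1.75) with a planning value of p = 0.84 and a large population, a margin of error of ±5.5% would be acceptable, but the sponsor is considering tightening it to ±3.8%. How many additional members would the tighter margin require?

At ±5.5%: n = 1.75² × 0.1344 / 0.055² ≈ 136.07 → 137.
At ±3.8%: n = 1.75² × 0.1344 / 0.038² ≈ 285.04 → 286.
Additional respondents: 286 − 137 = 149.

149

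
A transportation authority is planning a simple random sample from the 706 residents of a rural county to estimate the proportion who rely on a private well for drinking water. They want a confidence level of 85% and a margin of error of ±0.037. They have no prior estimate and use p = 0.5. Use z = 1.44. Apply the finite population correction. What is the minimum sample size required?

Unadjusted: n₀ = 1.44² × 0.50 × 0.50 / 0.037² ≈ 378.67, so n₀ = 379.
Finite population correction with N = 706: n = n₀ / (1 + (n₀−1)/N) = 379 / (1 + 378/706) = 379 / 1.5354 ≈ 246.84.
Rounding up, n = 247.

247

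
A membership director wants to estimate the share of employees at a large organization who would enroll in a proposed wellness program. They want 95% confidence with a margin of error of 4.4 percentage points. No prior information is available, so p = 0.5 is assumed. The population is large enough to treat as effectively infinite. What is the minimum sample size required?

497

For 95% confidence, z = 1.96.
With p = 0.5, p(1−p) = 0.25.
n = z²·p(1−p)/E² = 1.96² × 0.2500 / 0.044² = 3.8416 × 0.2500 / 0.001936 ≈ 496.07.
Rounding up gives n = 497.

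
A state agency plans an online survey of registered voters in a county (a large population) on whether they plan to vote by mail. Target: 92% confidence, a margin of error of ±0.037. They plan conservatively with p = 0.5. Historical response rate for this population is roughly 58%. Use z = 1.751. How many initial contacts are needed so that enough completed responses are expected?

966

Completed interviews needed: n₀ = 1.751² × 0.2500 / 0.037² ≈ 559.90 → 560.
At a 58% response rate, contacts needed = 560 / 0.58 ≈ 965.52 → 966.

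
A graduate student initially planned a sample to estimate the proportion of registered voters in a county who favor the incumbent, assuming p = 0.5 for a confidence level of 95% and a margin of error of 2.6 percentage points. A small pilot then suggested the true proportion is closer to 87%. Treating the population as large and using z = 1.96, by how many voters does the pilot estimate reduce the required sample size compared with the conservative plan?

Conservative (p = 0.5): n = 1.96² × 0.25 / 0.026² ≈ 1420.71 → 1421.
Using p = 0.87: p(1−p) = 0.1131, so n = 1.96² × 0.1131 / 0.026² ≈ 642.73 → 643.
Reduction: 1421 − 643 = 778.

778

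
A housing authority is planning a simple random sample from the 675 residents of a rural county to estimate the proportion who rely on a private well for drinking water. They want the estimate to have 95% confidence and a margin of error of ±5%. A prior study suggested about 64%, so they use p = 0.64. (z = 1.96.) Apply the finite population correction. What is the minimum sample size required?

233

Unadjusted: n₀ = 1.96² × 0.64 × 0.36 / 0.050² ≈ 354.04, so n₀ = 355.
Finite population correction with N = 675: n = n₀ / (1 + (n₀−1)/N) = 355 / (1 + 354/675) = 355 / 1.5244 ≈ 232.87.
Rounding up, n = 233.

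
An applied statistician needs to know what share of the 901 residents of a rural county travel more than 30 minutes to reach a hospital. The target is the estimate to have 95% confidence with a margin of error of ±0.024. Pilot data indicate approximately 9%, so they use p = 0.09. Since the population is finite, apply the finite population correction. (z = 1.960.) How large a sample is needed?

Unadjusted: n₀ = 1.960² × 0.09 × 0.91 / 0.024² ≈ 546.23, so n₀ = 547.
Finite population correction with N = 901: n = n₀ / (1 + (n₀−1)/N) = 547 / (1 + 546/901) = 547 / 1.6060 ≈ 340.60.
Rounding up, n = 341.

341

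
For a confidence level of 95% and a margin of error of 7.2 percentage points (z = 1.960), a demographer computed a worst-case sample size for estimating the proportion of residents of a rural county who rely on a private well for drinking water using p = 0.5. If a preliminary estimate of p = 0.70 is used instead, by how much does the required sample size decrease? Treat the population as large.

Conservative (p = 0.5): n = 1.960² × 0.25 / 0.072² ≈ 185.26 → 186.
Using p = 0.70: p(1−p) = 0.2100, so n = 1.960² × 0.2100 / 0.072² ≈ 155.62 → 156.
Reduction: 186 − 156 = 30.

30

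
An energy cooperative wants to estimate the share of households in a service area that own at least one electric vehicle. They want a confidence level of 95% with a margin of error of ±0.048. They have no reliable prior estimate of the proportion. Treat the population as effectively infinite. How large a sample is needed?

For 95% confidence, z = 1.960.
With no prior estimate, use p = 0.5, giving p(1−p) = 0.25.
n = z²·p(1−p)/E² = 1.960² × 0.2500 / 0.048² = 3.8416 × 0.2500 / 0.002304 ≈ 416.84.
Rounding up gives n = 417.

417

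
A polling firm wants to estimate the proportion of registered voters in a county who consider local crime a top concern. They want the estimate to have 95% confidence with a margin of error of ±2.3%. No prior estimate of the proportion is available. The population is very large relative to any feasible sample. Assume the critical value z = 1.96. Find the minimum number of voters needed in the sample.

With no prior estimate, use p = 0.5, giving p(1−p) = 0.25.
n = z²·p(1−p)/E² = 1.96² × 0.2500 / 0.023² = 3.8416 × 0.2500 / 0.000529 ≈ 1815.50.
Rounding up gives n = 1816.

1816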